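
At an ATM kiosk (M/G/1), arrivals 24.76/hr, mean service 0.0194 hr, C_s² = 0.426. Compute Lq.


ρ = λ·E[S] = 24.76·0.0194 = 0.4803
Lq = ρ²(1+C_s²)/(2(1−ρ)) = 0.2307·(1+0.426)/(2·0.5197)
= 0.2307·1.4260/1.0393 = 0.31658

Final: 0.31658


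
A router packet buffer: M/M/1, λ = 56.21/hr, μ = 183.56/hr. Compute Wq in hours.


ρ = 56.21/183.56 = 0.3062
Wq = ρ/(μ−λ) = 0.3062/(183.56 − 56.21) = 0.3062/127.35 = 0.002405 hr

Final: 0.002405 hr


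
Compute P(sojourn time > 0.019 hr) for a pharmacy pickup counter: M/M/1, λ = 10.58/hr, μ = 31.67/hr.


W ~ Exponential(μ−λ) for M/M/1.
μ − λ = 31.67 − 10.58 = 21.0900
P(W > t) = e^{−(μ−λ)t} = e^{−0.4007} = 0.669844

Final: 0.669844


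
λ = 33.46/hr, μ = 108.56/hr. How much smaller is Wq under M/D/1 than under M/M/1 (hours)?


ρ = 33.46/108.56 = 0.3082
Wq(M/M/1) = ρ/(μ−λ) = 0.3082/75.10 = 0.004104 hr
Wq(M/D/1) = ρ/(2(μ−λ)) = 0.002052 hr
Savings = 0.004104 − 0.002052 = 0.002052 hr

Final: 0.002052 hr


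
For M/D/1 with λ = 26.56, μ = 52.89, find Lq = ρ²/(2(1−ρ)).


ρ = 26.56/52.89 = 0.5022
M/D/1: Lq = ρ²/(2(1−ρ)) = 0.2522/(2·0.4978) = 0.25328

Final: 0.25328


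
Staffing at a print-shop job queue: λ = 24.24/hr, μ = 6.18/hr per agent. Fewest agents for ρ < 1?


Stability requires cμ > λ ⇔ c > λ/μ.
λ/μ = 24.24/6.18 = 3.9223
Minimum integer c = ⌊3.9223⌋ + 1 = 4
Check: 4·6.18 = 24.72 > 24.24, while 3·6.18 = 18.54 ≤ 24.24

Final: 4 servers


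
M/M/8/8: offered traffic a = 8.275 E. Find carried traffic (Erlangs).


B(8,8.275) = 0.250700 (Erlang-B)
Carried load = a(1 − B) = 8.275·(1 − 0.250700) = 8.275·0.749300 = 6.2005 E

Final: 6.2005 Erlangs


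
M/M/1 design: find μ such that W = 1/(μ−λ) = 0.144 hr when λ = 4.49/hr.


W = 1/(μ−λ) ⇒ μ − λ = 1/W = 1/0.144 = 6.9444
μ = λ + 1/W = 4.49 + 6.9444 = 11.4344 per hr

Final: 11.4344 /hr


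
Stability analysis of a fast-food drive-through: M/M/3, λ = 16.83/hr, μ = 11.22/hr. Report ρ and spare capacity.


Total capacity cμ = 3·11.22 = 33.66/hr
ρ = λ/(cμ) = 16.83/33.66 = 0.5000
Stable ⇔ ρ < 1: YES
Spare capacity = cμ − λ = 33.66 − 16.83 = 16.83/hr

Final: ρ = 0.5000; stable; margin = 16.83/hr


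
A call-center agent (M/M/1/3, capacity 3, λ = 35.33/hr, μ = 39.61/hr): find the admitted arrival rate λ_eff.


ρ = 0.8919; P_K = (1−ρ)ρ^3/(1−ρ^4) = 0.208884
λ_eff = λ(1 − P_K) = 35.33·(1 − 0.208884) = 35.33·0.791116 = 27.9501 /hr

Final: 27.9501 /hr


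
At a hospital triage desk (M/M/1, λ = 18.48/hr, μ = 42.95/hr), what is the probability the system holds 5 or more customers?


ρ = 18.48/42.95 = 0.4303
P(N ≥ n) = ρ^n = 0.4303^5 = 0.014747

Final: 0.014747


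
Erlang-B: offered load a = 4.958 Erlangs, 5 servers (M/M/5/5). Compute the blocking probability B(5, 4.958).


B(c,a) = (a^c/c!) / Σ_{k=0}^{c} a^k/k!
a^5/5! = 24.966138
Σ terms (k=0..5): 1.00000 + 4.95800 + 12.29088 + 20.31273 + 25.17763 + 24.96614 = 88.705381
B = 24.966138/88.705381 = 0.281450

Final: 0.281450


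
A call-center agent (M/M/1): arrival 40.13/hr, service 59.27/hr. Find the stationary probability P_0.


ρ = 40.13/59.27 = 0.6771
P_n = (1−ρ)·ρ^n = (1 − 0.6771)·0.6771^0 = 0.3229·1.000000 = 0.322929

Final: 0.322929


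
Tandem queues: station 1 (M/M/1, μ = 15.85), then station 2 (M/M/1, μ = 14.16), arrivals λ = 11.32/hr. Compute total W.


Each node sees arrival rate λ = 11.32/hr (tandem ⇒ throughput preserved).
W₁ = 1/(μ₁−λ) = 1/(15.85−11.32) = 0.22075 hr
W₂ = 1/(μ₂−λ) = 1/(14.16−11.32) = 0.35211 hr
W_total = W₁ + W₂ = 0.22075 + 0.35211 = 0.57286 hr

Final: 0.57286 hr


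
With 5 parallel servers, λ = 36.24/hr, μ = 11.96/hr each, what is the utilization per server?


ρ = λ/(cμ) = 36.24/(5·11.96) = 36.24/59.80 = 0.6060

Final: 0.6060


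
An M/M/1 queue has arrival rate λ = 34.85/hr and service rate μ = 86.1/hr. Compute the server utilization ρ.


ρ = λ/μ = 34.85/86.1 = 0.4048

Final: 0.4048


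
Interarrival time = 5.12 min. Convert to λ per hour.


λ = 1/(interarrival time) in consistent units.
1 hour = 60 min, so λ = 60/5.12 = 11.7188 per hour

Final: 11.7188 /hr


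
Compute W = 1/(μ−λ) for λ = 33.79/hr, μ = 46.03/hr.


W = 1/(μ−λ) = 1/(46.03 − 33.79) = 1/12.24 = 0.08170 hr

Final: 0.08170 hr


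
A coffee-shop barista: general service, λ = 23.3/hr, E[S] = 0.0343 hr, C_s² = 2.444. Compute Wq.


ρ = λ·E[S] = 23.3·0.0343 = 0.7992
E[S²] = E[S]²(1+C_s²) = 0.0343²·(1+2.444) = 0.004052
Wq = λ·E[S²]/(2(1−ρ)) = 23.3·0.004052/(2·0.2008) = 0.23507 hr

Final: 0.23507 hr


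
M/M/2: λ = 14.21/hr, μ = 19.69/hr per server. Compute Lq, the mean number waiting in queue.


a = λ/μ = 0.7217; ρ = a/2 = 0.3608
P₀ = 0.469677
Lq = P₀·a^c·ρ / (c!·(1−ρ)²) = 0.469677·0.52083·0.3608/(2·0.40852)
= 0.10804

Final: 0.10804


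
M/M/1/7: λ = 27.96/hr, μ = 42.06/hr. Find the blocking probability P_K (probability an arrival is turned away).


ρ = λ/μ = 27.96/42.06 = 0.6648
P_K = (1−ρ)ρ^K/(1−ρ^(K+1)) = (0.3352·0.057369)/(1 − 0.038137)
= 0.019232/0.961863 = 0.019995

Final: 0.019995


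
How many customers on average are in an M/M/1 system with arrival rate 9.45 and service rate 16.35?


ρ = λ/μ = 9.45/16.35 = 0.5780
L = ρ/(1−ρ) = 0.5780/(1 − 0.5780) = 0.5780/0.4220 = 1.3696

Final: 1.3696


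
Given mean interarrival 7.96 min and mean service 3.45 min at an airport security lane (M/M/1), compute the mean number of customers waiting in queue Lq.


λ = 60/7.96 = 7.5377 /hr
μ = 60/3.45 = 17.3913 /hr
ρ = λ/μ = 7.5377/17.3913 = 0.4334
Lq = ρ²/(1−ρ) = 0.1879/0.5666 = 0.3315

Final: 0.3315


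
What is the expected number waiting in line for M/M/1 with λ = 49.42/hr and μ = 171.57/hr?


ρ = 49.42/171.57 = 0.2880
Lq = ρ²/(1−ρ) = 0.08297/0.7120 = 0.1165

Final: 0.1165


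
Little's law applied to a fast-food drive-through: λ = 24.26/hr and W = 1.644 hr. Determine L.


L = λW = 24.26·1.644 = 39.8834

Final: 39.8834


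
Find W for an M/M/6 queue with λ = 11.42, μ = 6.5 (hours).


a = 1.7569; ρ = 0.2928; P₀ = 0.172460
Lq = P₀·a^c·ρ/(c!(1−ρ)²) = 0.004125
Wq = Lq/λ = 0.004125/11.42 = 0.0003612 hr
W = Wq + 1/μ = 0.0003612 + 0.15385 = 0.15421 hr

Final: 0.15421 hr


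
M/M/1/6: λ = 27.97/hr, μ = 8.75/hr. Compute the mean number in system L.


ρ = 27.97/8.75 = 3.1966
L = ρ[1 − (K+1)ρ^K + Kρ^(K+1)] / [(1−ρ)(1−ρ^(K+1))]
Numerator: 3.1966·(1 − 7·1066.857661 + 6·3410.286717) = 41538.540047
Denominator: (-2.1966)·(-3409.286717) = 7488.741794
L = 41538.540047/7488.741794 = 5.5468

Final: 5.5468


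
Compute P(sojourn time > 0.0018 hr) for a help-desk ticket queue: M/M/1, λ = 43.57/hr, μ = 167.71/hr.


W ~ Exponential(μ−λ) for M/M/1.
μ − λ = 167.71 − 43.57 = 124.1400
P(W > t) = e^{−(μ−λ)t} = e^{−0.2235} = 0.799753

Final: 0.799753


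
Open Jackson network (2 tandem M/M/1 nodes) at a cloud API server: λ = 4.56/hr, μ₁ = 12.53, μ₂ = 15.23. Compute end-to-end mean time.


Each node sees arrival rate λ = 4.56/hr (tandem ⇒ throughput preserved).
W₁ = 1/(μ₁−λ) = 1/(12.53−4.56) = 0.12547 hr
W₂ = 1/(μ₂−λ) = 1/(15.23−4.56) = 0.09372 hr
W_total = W₁ + W₂ = 0.12547 + 0.09372 = 0.21919 hr

Final: 0.21919 hr


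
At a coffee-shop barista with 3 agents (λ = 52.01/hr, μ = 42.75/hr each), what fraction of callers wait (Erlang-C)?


a = λ/μ = 1.2166; ρ = a/3 = 0.4055
P₀ = 0.288889 (from M/M/c formula)
C(c,a) = [a^c/(c!(1−ρ))]·P₀ = [1.80074/(6·0.5945)]·0.288889
= 0.50487·0.288889 = 0.145850

Final: 0.145850


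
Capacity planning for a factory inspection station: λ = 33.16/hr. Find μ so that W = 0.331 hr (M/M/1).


W = 1/(μ−λ) ⇒ μ − λ = 1/W = 1/0.331 = 3.0211
μ = λ + 1/W = 33.16 + 3.0211 = 36.1811 per hr

Final: 36.1811 /hr


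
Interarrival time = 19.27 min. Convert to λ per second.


λ = 1/(interarrival time) in consistent units.
1 second = 0.0166667 min, so λ = 0.0166667/19.27 = 0.0008649 per second

Final: 0.0008649 /sec


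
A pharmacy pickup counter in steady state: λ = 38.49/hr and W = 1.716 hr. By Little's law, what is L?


L = λW = 38.49·1.716 = 66.0488

Final: 66.0488


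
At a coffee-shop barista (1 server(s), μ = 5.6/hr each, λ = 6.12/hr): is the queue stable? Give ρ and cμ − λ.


Total capacity cμ = 1·5.6 = 5.60/hr
ρ = λ/(cμ) = 6.12/5.60 = 1.0929
Stable ⇔ ρ < 1: NO
Spare capacity = cμ − λ = 5.60 − 6.12 = -0.52/hr

Final: ρ = 1.0929; unstable; margin = -0.52/hr


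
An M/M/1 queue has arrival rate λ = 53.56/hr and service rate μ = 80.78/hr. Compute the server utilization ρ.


ρ = λ/μ = 53.56/80.78 = 0.6630

Final: 0.6630


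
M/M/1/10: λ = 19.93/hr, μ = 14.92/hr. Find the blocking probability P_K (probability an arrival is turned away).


ρ = λ/μ = 19.93/14.92 = 1.3358
P_K = (1−ρ)ρ^K/(1−ρ^(K+1)) = (-0.3358·18.087759)/(1 − 24.161463)
= -6.073704/-23.161463 = 0.262233

Final: 0.262233


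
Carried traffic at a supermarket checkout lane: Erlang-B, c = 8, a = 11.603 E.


B(8,11.603) = 0.407336 (Erlang-B)
Carried load = a(1 − B) = 11.603·(1 − 0.407336) = 11.603·0.592664 = 6.8767 E

Final: 6.8767 Erlangs


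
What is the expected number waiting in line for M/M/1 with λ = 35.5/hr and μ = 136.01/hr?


ρ = 35.5/136.01 = 0.2610
Lq = ρ²/(1−ρ) = 0.06813/0.7390 = 0.09219

Final: 0.09219


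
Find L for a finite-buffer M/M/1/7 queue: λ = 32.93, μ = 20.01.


ρ = 32.93/20.01 = 1.6457
L = ρ[1 − (K+1)ρ^K + Kρ^(K+1)] / [(1−ρ)(1−ρ^(K+1))]
Numerator: 1.6457·(1 − 8·32.689817 + 7·53.796886) = 190.996735
Denominator: (-0.6457)·(-52.796886) = 34.089743
L = 190.996735/34.089743 = 5.6028

Final: 5.6028


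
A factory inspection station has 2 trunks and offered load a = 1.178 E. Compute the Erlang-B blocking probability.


B(c,a) = (a^c/c!) / Σ_{k=0}^{c} a^k/k!
a^2/2! = 0.693842
Σ terms (k=0..2): 1.00000 + 1.17800 + 0.69384 = 2.871842
B = 0.693842/2.871842 = 0.241602

Final: 0.241602


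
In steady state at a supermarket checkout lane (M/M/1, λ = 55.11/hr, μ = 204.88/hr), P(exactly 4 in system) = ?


ρ = 55.11/204.88 = 0.2690
P_n = (1−ρ)·ρ^n = (1 − 0.2690)·0.2690^4 = 0.7310·0.005235 = 0.003827

Final: 0.003827


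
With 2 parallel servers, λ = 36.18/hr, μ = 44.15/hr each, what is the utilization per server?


ρ = λ/(cμ) = 36.18/(2·44.15) = 36.18/88.30 = 0.4097

Final: 0.4097


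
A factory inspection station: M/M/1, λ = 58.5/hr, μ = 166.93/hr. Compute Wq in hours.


ρ = 58.5/166.93 = 0.3504
Wq = ρ/(μ−λ) = 0.3504/(166.93 − 58.5) = 0.3504/108.43 = 0.003232 hr

Final: 0.003232 hr


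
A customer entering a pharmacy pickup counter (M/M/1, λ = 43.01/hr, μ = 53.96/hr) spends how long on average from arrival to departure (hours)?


W = 1/(μ−λ) = 1/(53.96 − 43.01) = 1/10.95 = 0.09132 hr

Final: 0.09132 hr


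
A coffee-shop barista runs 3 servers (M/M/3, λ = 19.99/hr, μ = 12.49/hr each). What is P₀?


a = λ/μ = 19.99/12.49 = 1.6005; ρ = a/c = 0.5335
Σ_{k=0}^{2} a^k/k! (terms k=0..2) = 1.00000 + 1.60048 + 1.28077 = 3.88125
Tail: a^3/(3!(1−ρ)) = 4.09969/(6·0.4665) = 1.46468
P₀ = 1/(3.88125 + 1.46468) = 1/5.34593 = 0.187058

Final: 0.187058


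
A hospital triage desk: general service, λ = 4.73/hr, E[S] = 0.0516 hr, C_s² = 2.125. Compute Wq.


ρ = λ·E[S] = 4.73·0.0516 = 0.2441
E[S²] = E[S]²(1+C_s²) = 0.0516²·(1+2.125) = 0.008320
Wq = λ·E[S²]/(2(1−ρ)) = 4.73·0.008320/(2·0.7559) = 0.02603 hr

Final: 0.02603 hr


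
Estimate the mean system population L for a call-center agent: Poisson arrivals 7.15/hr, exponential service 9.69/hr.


ρ = λ/μ = 7.15/9.69 = 0.7379
L = ρ/(1−ρ) = 0.7379/(1 − 0.7379) = 0.7379/0.2621 = 2.8150

Final: 2.8150


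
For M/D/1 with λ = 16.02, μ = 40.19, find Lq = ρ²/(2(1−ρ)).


ρ = 16.02/40.19 = 0.3986
M/D/1: Lq = ρ²/(2(1−ρ)) = 0.1589/(2·0.6014) = 0.13210

Final: 0.13210


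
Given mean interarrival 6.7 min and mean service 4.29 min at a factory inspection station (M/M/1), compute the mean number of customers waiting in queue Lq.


λ = 60/6.7 = 8.9552 /hr
μ = 60/4.29 = 13.9860 /hr
ρ = λ/μ = 8.9552/13.9860 = 0.6403
Lq = ρ²/(1−ρ) = 0.4100/0.3597 = 1.1398

Final: 1.1398


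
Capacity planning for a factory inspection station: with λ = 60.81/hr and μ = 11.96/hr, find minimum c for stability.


Stability requires cμ > λ ⇔ c > λ/μ.
λ/μ = 60.81/11.96 = 5.0844
Minimum integer c = ⌊5.0844⌋ + 1 = 6
Check: 6·11.96 = 71.76 > 60.81, while 5·11.96 = 59.80 ≤ 60.81

Final: 6 servers


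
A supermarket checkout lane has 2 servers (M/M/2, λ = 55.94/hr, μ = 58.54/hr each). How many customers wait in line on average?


a = λ/μ = 0.9556; ρ = a/2 = 0.4778
P₀ = 0.353370
Lq = P₀·a^c·ρ / (c!·(1−ρ)²) = 0.353370·0.91314·0.4778/(2·0.27270)
= 0.28268

Final: 0.28268


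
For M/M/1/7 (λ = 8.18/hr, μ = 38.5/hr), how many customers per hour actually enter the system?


ρ = 0.2125; P_K = (1−ρ)ρ^7/(1−ρ^8) = 0.00001539
λ_eff = λ(1 − P_K) = 8.18·(1 − 0.00001539) = 8.18·0.999985 = 8.1799 /hr

Final: 8.1799 /hr


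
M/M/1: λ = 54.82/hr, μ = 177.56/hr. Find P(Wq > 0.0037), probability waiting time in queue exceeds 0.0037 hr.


ρ = 54.82/177.56 = 0.3087
P(Wq > t) = ρ·e^{−(μ−λ)t} = 0.3087·e^{−0.4541}
= 0.3087·0.634995 = 0.196049

Final: 0.196049


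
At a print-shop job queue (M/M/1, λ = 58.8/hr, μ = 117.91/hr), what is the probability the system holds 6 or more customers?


ρ = 58.8/117.91 = 0.4987
P(N ≥ n) = ρ^n = 0.4987^6 = 0.015380

Final: 0.015380


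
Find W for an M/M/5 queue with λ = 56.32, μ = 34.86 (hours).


a = 1.6156; ρ = 0.3231; P₀ = 0.198298
Lq = P₀·a^c·ρ/(c!(1−ρ)²) = 0.01283
Wq = Lq/λ = 0.01283/56.32 = 0.0002278 hr
W = Wq + 1/μ = 0.0002278 + 0.02869 = 0.02891 hr

Final: 0.02891 hr


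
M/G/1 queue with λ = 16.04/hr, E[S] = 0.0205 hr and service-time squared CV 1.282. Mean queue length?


ρ = λ·E[S] = 16.04·0.0205 = 0.3288
Lq = ρ²(1+C_s²)/(2(1−ρ)) = 0.1081·(1+1.282)/(2·0.6712)
= 0.1081·2.2820/1.3424 = 0.18381

Final: 0.18381


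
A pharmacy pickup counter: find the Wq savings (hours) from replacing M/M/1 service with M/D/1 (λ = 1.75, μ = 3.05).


ρ = 1.75/3.05 = 0.5738
Wq(M/M/1) = ρ/(μ−λ) = 0.5738/1.30 = 0.44136 hr
Wq(M/D/1) = ρ/(2(μ−λ)) = 0.22068 hr
Savings = 0.44136 − 0.22068 = 0.22068 hr

Final: 0.22068 hr


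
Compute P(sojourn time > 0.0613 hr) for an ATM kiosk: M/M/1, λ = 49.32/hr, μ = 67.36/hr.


W ~ Exponential(μ−λ) for M/M/1.
μ − λ = 67.36 − 49.32 = 18.0400
P(W > t) = e^{−(μ−λ)t} = e^{−1.1059} = 0.330929

Final: 0.330929


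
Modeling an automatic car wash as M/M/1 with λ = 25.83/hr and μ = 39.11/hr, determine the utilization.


ρ = λ/μ = 25.83/39.11 = 0.6604

Final: 0.6604


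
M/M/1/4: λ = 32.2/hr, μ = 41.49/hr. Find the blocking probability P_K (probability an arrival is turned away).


ρ = λ/μ = 32.2/41.49 = 0.7761
P_K = (1−ρ)ρ^K/(1−ρ^(K+1)) = (0.2239·0.362785)/(1 − 0.281554)
= 0.081231/0.718446 = 0.113065

Final: 0.113065


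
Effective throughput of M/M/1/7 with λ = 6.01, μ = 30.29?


ρ = 0.1984; P_K = (1−ρ)ρ^7/(1−ρ^8) = 0.000009705
λ_eff = λ(1 − P_K) = 6.01·(1 − 0.000009705) = 6.01·0.999990 = 6.0099 /hr

Final: 6.0099 /hr


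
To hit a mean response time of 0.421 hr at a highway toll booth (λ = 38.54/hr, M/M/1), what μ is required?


W = 1/(μ−λ) ⇒ μ − λ = 1/W = 1/0.421 = 2.3753
μ = λ + 1/W = 38.54 + 2.3753 = 40.9153 per hr

Final: 40.9153 /hr


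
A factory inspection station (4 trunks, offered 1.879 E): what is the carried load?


B(4,1.879) = 0.082846 (Erlang-B)
Carried load = a(1 − B) = 1.879·(1 − 0.082846) = 1.879·0.917154 = 1.7233 E

Final: 1.7233 Erlangs


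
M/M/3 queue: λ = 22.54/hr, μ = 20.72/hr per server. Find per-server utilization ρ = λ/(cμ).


ρ = λ/(cμ) = 22.54/(3·20.72) = 22.54/62.16 = 0.3626

Final: 0.3626


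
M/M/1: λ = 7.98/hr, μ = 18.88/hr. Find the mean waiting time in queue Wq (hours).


ρ = 7.98/18.88 = 0.4227
Wq = ρ/(μ−λ) = 0.4227/(18.88 − 7.98) = 0.4227/10.90 = 0.03878 hr

Final: 0.03878 hr


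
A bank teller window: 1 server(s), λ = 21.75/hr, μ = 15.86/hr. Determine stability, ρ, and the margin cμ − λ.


Total capacity cμ = 1·15.86 = 15.86/hr
ρ = λ/(cμ) = 21.75/15.86 = 1.3714
Stable ⇔ ρ < 1: NO
Spare capacity = cμ − λ = 15.86 − 21.75 = -5.89/hr

Final: ρ = 1.3714; unstable; margin = -5.89/hr


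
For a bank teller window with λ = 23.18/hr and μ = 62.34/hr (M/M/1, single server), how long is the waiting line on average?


ρ = 23.18/62.34 = 0.3718
Lq = ρ²/(1−ρ) = 0.1383/0.6282 = 0.2201

Final: 0.2201


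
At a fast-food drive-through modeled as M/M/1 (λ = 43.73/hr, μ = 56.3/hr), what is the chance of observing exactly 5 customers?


ρ = 43.73/56.3 = 0.7767
P_n = (1−ρ)·ρ^n = (1 − 0.7767)·0.7767^5 = 0.2233·0.282719 = 0.063122

Final: 0.063122


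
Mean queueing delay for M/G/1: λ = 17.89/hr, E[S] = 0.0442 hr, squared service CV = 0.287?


ρ = λ·E[S] = 17.89·0.0442 = 0.7907
E[S²] = E[S]²(1+C_s²) = 0.0442²·(1+0.287) = 0.002514
Wq = λ·E[S²]/(2(1−ρ)) = 17.89·0.002514/(2·0.2093) = 0.10748 hr

Final: 0.10748 hr


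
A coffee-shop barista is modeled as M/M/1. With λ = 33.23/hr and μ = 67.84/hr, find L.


ρ = λ/μ = 33.23/67.84 = 0.4898
L = ρ/(1−ρ) = 0.4898/(1 − 0.4898) = 0.4898/0.5102 = 0.9601

Final: 0.9601


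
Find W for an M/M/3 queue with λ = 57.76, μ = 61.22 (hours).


a = 0.9435; ρ = 0.3145; P₀ = 0.385690
Lq = P₀·a^c·ρ/(c!(1−ρ)²) = 0.03613
Wq = Lq/λ = 0.03613/57.76 = 0.0006255 hr
W = Wq + 1/μ = 0.0006255 + 0.01633 = 0.01696 hr

Final: 0.01696 hr


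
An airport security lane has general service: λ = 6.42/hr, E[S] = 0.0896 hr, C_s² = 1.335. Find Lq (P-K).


ρ = λ·E[S] = 6.42·0.0896 = 0.5752
Lq = ρ²(1+C_s²)/(2(1−ρ)) = 0.3309·(1+1.335)/(2·0.4248)
= 0.3309·2.3350/0.8495 = 0.90948

Final: 0.90948


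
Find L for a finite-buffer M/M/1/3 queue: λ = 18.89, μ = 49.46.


ρ = 18.89/49.46 = 0.3819
L = ρ[1 − (K+1)ρ^K + Kρ^(K+1)] / [(1−ρ)(1−ρ^(K+1))]
Numerator: 0.3819·(1 − 4·0.055710 + 3·0.021277) = 0.321195
Denominator: (0.6181)·(0.978723) = 0.604924
L = 0.321195/0.604924 = 0.5310

Final: 0.5310


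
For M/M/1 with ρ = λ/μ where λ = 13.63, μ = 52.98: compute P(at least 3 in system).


ρ = 13.63/52.98 = 0.2573
P(N ≥ n) = ρ^n = 0.2573^3 = 0.017028

Final: 0.017028


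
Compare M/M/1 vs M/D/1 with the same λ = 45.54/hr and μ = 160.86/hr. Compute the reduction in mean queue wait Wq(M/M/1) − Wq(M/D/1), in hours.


ρ = 45.54/160.86 = 0.2831
Wq(M/M/1) = ρ/(μ−λ) = 0.2831/115.32 = 0.002455 hr
Wq(M/D/1) = ρ/(2(μ−λ)) = 0.001227 hr
Savings = 0.002455 − 0.001227 = 0.001227 hr

Final: 0.001227 hr


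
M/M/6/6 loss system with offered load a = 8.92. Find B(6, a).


B(c,a) = (a^c/c!) / Σ_{k=0}^{c} a^k/k!
a^6/6! = 699.611001
Σ terms (k=0..6): 1.00000 + 8.92000 + 39.78320 + 118.28871 + 263.78383 + 470.59036 + 699.61100 = 1601.977109
B = 699.611001/1601.977109 = 0.436717

Final: 0.436717


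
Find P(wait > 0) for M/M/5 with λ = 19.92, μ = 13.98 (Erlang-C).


a = λ/μ = 1.4249; ρ = a/5 = 0.2850
P₀ = 0.240244 (from M/M/c formula)
C(c,a) = [a^c/(c!(1−ρ))]·P₀ = [5.87369/(120·0.7150)]·0.240244
= 0.06846·0.240244 = 0.016446

Final: 0.016446


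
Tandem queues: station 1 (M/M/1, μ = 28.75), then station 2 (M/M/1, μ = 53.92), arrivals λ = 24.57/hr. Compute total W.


Each node sees arrival rate λ = 24.57/hr (tandem ⇒ throughput preserved).
W₁ = 1/(μ₁−λ) = 1/(28.75−24.57) = 0.23923 hr
W₂ = 1/(μ₂−λ) = 1/(53.92−24.57) = 0.03407 hr
W_total = W₁ + W₂ = 0.23923 + 0.03407 = 0.27331 hr

Final: 0.27331 hr


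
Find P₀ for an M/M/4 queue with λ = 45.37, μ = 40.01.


a = λ/μ = 45.37/40.01 = 1.1340; ρ = a/c = 0.2835
Σ_{k=0}^{3} a^k/k! (terms k=0..3) = 1.00000 + 1.13397 + 0.64294 + 0.24302 = 3.01993
Tail: a^4/(4!(1−ρ)) = 1.65349/(24·0.7165) = 0.09615
P₀ = 1/(3.01993 + 0.09615) = 1/3.11608 = 0.320916

Final: 0.320916


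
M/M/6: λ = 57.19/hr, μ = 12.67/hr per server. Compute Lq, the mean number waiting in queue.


a = λ/μ = 4.5138; ρ = a/6 = 0.7523
P₀ = 0.008979
Lq = P₀·a^c·ρ / (c!·(1−ρ)²) = 0.008979·8457.86775·0.7523/(720·0.06135)
= 1.29338

Final: 1.29338


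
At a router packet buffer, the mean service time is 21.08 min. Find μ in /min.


μ = 1/(service time) in consistent units.
1 minute = 1 min, so μ = 1/21.08 = 0.04744 per minute

Final: 0.04744 /min


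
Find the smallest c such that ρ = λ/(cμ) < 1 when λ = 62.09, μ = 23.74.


Stability requires cμ > λ ⇔ c > λ/μ.
λ/μ = 62.09/23.74 = 2.6154
Minimum integer c = ⌊2.6154⌋ + 1 = 3
Check: 3·23.74 = 71.22 > 62.09, while 2·23.74 = 47.48 ≤ 62.09

Final: 3 servers


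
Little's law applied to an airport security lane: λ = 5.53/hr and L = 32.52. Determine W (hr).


W = L/λ = 32.52/5.53 = 5.8807 hr

Final: 5.8807 hr


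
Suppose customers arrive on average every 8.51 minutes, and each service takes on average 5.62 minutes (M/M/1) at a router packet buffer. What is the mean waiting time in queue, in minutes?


λ = 60/8.51 = 7.0505 /hr
μ = 60/5.62 = 10.6762 /hr
ρ = λ/μ = 7.0505/10.6762 = 0.6604
Wq = ρ/(μ−λ) = 0.6604/(10.6762−7.0505) = 0.18215 hr
In minutes: 0.18215·60 = 10.929 min

Final: 10.929 min


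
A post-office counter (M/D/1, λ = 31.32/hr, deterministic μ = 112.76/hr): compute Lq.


ρ = 31.32/112.76 = 0.2778
M/D/1: Lq = ρ²/(2(1−ρ)) = 0.07715/(2·0.7222) = 0.05341

Final: 0.05341


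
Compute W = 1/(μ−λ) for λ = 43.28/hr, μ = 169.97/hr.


W = 1/(μ−λ) = 1/(169.97 − 43.28) = 1/126.69 = 0.007893 hr

Final: 0.007893 hr


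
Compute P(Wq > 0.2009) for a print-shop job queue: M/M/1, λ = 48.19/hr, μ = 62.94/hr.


ρ = 48.19/62.94 = 0.7656
P(Wq > t) = ρ·e^{−(μ−λ)t} = 0.7656·e^{−2.9633}
= 0.7656·0.051649 = 0.039545

Final: 0.039545


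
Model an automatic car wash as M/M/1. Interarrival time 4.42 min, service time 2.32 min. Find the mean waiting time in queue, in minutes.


λ = 60/4.42 = 13.5747 /hr
μ = 60/2.32 = 25.8621 /hr
ρ = λ/μ = 13.5747/25.8621 = 0.5249
Wq = ρ/(μ−λ) = 0.5249/(25.8621−13.5747) = 0.04272 hr
In minutes: 0.04272·60 = 2.563 min

Final: 2.563 min


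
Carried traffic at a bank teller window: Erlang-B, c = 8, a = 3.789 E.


B(8,3.789) = 0.024211 (Erlang-B)
Carried load = a(1 − B) = 3.789·(1 − 0.024211) = 3.789·0.975789 = 3.6973 E

Final: 3.6973 Erlangs


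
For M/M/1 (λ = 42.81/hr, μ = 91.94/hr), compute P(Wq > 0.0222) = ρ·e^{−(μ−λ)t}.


ρ = 42.81/91.94 = 0.4656
P(Wq > t) = ρ·e^{−(μ−λ)t} = 0.4656·e^{−1.0907}
= 0.4656·0.335986 = 0.156445

Final: 0.156445


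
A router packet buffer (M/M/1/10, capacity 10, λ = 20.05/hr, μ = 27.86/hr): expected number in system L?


ρ = 20.05/27.86 = 0.7197
L = ρ[1 − (K+1)ρ^K + Kρ^(K+1)] / [(1−ρ)(1−ρ^(K+1))]
Numerator: 0.7197·(1 − 11·0.037268 + 10·0.026820) = 0.617664
Denominator: (0.2803)·(0.973180) = 0.272812
L = 0.617664/0.272812 = 2.2641

Final: 2.2641


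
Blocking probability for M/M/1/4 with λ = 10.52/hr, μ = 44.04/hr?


ρ = λ/μ = 10.52/44.04 = 0.2389
P_K = (1−ρ)ρ^K/(1−ρ^(K+1)) = (0.7611·0.003256)/(1 − 0.0007778)
= 0.002478/0.999222 = 0.002480

Final: 0.002480


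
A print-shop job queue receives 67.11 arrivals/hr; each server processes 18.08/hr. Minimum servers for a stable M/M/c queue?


Stability requires cμ > λ ⇔ c > λ/μ.
λ/μ = 67.11/18.08 = 3.7118
Minimum integer c = ⌊3.7118⌋ + 1 = 4
Check: 4·18.08 = 72.32 > 67.11, while 3·18.08 = 54.24 ≤ 67.11

Final: 4 servers


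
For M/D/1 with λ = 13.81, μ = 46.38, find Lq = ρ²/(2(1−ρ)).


ρ = 13.81/46.38 = 0.2978
M/D/1: Lq = ρ²/(2(1−ρ)) = 0.08866/(2·0.7022) = 0.06313

Final: 0.06313


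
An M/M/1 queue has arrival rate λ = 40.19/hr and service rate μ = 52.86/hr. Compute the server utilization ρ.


ρ = λ/μ = 40.19/52.86 = 0.7603

Final: 0.7603


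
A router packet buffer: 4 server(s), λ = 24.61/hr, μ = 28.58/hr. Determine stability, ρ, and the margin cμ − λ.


Total capacity cμ = 4·28.58 = 114.32/hr
ρ = λ/(cμ) = 24.61/114.32 = 0.2153
Stable ⇔ ρ < 1: YES
Spare capacity = cμ − λ = 114.32 − 24.61 = 89.71/hr

Final: ρ = 0.2153; stable; margin = 89.71/hr


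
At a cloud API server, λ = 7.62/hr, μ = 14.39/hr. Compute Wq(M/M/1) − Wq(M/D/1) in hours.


ρ = 7.62/14.39 = 0.5295
Wq(M/M/1) = ρ/(μ−λ) = 0.5295/6.77 = 0.07822 hr
Wq(M/D/1) = ρ/(2(μ−λ)) = 0.03911 hr
Savings = 0.07822 − 0.03911 = 0.03911 hr

Final: 0.03911 hr


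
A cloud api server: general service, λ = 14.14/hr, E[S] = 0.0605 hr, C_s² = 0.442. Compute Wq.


ρ = λ·E[S] = 14.14·0.0605 = 0.8555
E[S²] = E[S]²(1+C_s²) = 0.0605²·(1+0.442) = 0.005278
Wq = λ·E[S²]/(2(1−ρ)) = 14.14·0.005278/(2·0.1445) = 0.25819 hr

Final: 0.25819 hr


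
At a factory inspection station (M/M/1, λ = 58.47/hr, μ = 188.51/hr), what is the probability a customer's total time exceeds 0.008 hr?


W ~ Exponential(μ−λ) for M/M/1.
μ − λ = 188.51 − 58.47 = 130.0400
P(W > t) = e^{−(μ−λ)t} = e^{−1.0403} = 0.353342

Final: 0.353342


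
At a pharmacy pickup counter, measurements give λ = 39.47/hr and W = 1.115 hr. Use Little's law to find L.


L = λW = 39.47·1.115 = 44.0090

Final: 44.0090


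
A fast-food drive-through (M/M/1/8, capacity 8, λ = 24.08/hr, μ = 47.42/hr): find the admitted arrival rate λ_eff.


ρ = 0.5078; P_K = (1−ρ)ρ^8/(1−ρ^9) = 0.002181
λ_eff = λ(1 − P_K) = 24.08·(1 − 0.002181) = 24.08·0.997819 = 24.0275 /hr

Final: 24.0275 /hr


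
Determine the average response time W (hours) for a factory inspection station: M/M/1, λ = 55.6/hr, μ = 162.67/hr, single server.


W = 1/(μ−λ) = 1/(162.67 − 55.6) = 1/107.07 = 0.009340 hr

Final: 0.009340 hr


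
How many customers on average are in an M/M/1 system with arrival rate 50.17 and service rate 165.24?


ρ = λ/μ = 50.17/165.24 = 0.3036
L = ρ/(1−ρ) = 0.3036/(1 − 0.3036) = 0.3036/0.6964 = 0.4360

Final: 0.4360


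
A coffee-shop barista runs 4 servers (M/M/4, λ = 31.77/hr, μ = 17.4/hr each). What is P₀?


a = λ/μ = 31.77/17.4 = 1.8259; ρ = a/c = 0.4565
Σ_{k=0}^{3} a^k/k! (terms k=0..3) = 1.00000 + 1.82586 + 1.66689 + 1.01450 = 5.50725
Tail: a^4/(4!(1−ρ)) = 11.11404/(24·0.5435) = 0.85199
P₀ = 1/(5.50725 + 0.85199) = 1/6.35924 = 0.157252

Final: 0.157252


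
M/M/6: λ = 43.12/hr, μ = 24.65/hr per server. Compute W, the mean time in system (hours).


a = 1.7493; ρ = 0.2915; P₀ = 0.173784
Lq = P₀·a^c·ρ/(c!(1−ρ)²) = 0.004017
Wq = Lq/λ = 0.004017/43.12 = 0.00009317 hr
W = Wq + 1/μ = 0.00009317 + 0.04057 = 0.04066 hr

Final: 0.04066 hr


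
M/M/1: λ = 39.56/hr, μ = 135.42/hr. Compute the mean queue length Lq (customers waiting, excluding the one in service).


ρ = 39.56/135.42 = 0.2921
Lq = ρ²/(1−ρ) = 0.08534/0.7079 = 0.1206

Final: 0.1206


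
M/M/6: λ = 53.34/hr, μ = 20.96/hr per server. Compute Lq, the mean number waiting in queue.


a = λ/μ = 2.5448; ρ = a/6 = 0.4241
P₀ = 0.077991
Lq = P₀·a^c·ρ / (c!·(1−ρ)²) = 0.077991·271.62541·0.4241/(720·0.33161)
= 0.03763

Final: 0.03763


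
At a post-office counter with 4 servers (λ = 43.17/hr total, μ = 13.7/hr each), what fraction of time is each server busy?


ρ = λ/(cμ) = 43.17/(4·13.7) = 43.17/54.80 = 0.7878

Final: 0.7878


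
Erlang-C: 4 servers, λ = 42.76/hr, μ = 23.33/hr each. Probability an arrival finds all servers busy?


a = λ/μ = 1.8328; ρ = a/4 = 0.4582
P₀ = 0.156092 (from M/M/c formula)
C(c,a) = [a^c/(c!(1−ρ))]·P₀ = [11.28475/(24·0.5418)]·0.156092
= 0.86786·0.156092 = 0.135465

Final: 0.135465


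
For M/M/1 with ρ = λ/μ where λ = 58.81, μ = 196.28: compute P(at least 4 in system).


ρ = 58.81/196.28 = 0.2996
P(N ≥ n) = ρ^n = 0.2996^4 = 0.008059

Final: 0.008059


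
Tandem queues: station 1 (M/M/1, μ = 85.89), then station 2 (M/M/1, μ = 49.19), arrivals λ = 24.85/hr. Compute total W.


Each node sees arrival rate λ = 24.85/hr (tandem ⇒ throughput preserved).
W₁ = 1/(μ₁−λ) = 1/(85.89−24.85) = 0.01638 hr
W₂ = 1/(μ₂−λ) = 1/(49.19−24.85) = 0.04108 hr
W_total = W₁ + W₂ = 0.01638 + 0.04108 = 0.05747 hr

Final: 0.05747 hr


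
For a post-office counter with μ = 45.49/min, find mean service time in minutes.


Mean service time = 1/μ = 1/45.49 minute = 0.02198 minute
In minutes: 0.02198 × 1 = 0.02198 min

Final: 0.02198 min


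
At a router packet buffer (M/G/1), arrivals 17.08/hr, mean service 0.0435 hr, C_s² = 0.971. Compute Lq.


ρ = λ·E[S] = 17.08·0.0435 = 0.7430
Lq = ρ²(1+C_s²)/(2(1−ρ)) = 0.5520·(1+0.971)/(2·0.2570)
= 0.5520·1.9710/0.5140 = 2.11663

Final: 2.11663


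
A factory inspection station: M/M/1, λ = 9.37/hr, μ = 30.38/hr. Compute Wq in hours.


ρ = 9.37/30.38 = 0.3084
Wq = ρ/(μ−λ) = 0.3084/(30.38 − 9.37) = 0.3084/21.01 = 0.01468 hr

Final: 0.01468 hr


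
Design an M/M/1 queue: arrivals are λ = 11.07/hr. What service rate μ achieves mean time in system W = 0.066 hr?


W = 1/(μ−λ) ⇒ μ − λ = 1/W = 1/0.066 = 15.1515
μ = λ + 1/W = 11.07 + 15.1515 = 26.2215 per hr

Final: 26.2215 /hr


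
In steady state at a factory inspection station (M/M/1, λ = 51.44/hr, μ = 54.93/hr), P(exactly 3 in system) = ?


ρ = 51.44/54.93 = 0.9365
P_n = (1−ρ)·ρ^n = (1 − 0.9365)·0.9365^3 = 0.06354·0.821248 = 0.052178

Final: 0.052178


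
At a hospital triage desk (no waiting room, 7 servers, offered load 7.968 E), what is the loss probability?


B(c,a) = (a^c/c!) / Σ_{k=0}^{c} a^k/k!
a^7/7! = 404.589625
Σ terms (k=0..7): 1.00000 + 7.96800 + 31.74451 + 84.31342 + 167.95234 + 267.64885 + 355.43767 + 404.58962 = 1320.654423
B = 404.589625/1320.654423 = 0.306355

Final: 0.306355


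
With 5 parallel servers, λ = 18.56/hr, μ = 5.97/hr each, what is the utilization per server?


ρ = λ/(cμ) = 18.56/(5·5.97) = 18.56/29.85 = 0.6218

Final: 0.6218


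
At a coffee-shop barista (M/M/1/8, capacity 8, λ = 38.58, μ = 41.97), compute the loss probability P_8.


ρ = λ/μ = 38.58/41.97 = 0.9192
P_K = (1−ρ)ρ^K/(1−ρ^(K+1)) = (0.08077·0.509784)/(1 − 0.468608)
= 0.041176/0.531392 = 0.077487

Final: 0.077487


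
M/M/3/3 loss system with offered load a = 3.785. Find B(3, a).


B(c,a) = (a^c/c!) / Σ_{k=0}^{c} a^k/k!
a^3/3! = 9.037460
Σ terms (k=0..3): 1.00000 + 3.78500 + 7.16311 + 9.03746 = 20.985573
B = 9.037460/20.985573 = 0.430651

Final: 0.430651


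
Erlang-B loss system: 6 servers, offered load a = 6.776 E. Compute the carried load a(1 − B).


B(6,6.776) = 0.317139 (Erlang-B)
Carried load = a(1 − B) = 6.776·(1 − 0.317139) = 6.776·0.682861 = 4.6271 E

Final: 4.6271 Erlangs


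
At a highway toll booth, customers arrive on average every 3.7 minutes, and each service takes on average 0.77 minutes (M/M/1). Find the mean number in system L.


λ = 60/3.7 = 16.2162 /hr
μ = 60/0.77 = 77.9221 /hr
ρ = λ/μ = 16.2162/77.9221 = 0.2081
L = ρ/(1−ρ) = 0.2081/0.7919 = 0.2628

Final: 0.2628


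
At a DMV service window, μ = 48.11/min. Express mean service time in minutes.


Mean service time = 1/μ = 1/48.11 minute = 0.02079 minute
In minutes: 0.02079 × 1 = 0.02079 min

Final: 0.02079 min


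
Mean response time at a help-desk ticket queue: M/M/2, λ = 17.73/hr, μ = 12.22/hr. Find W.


a = 1.4509; ρ = 0.7255; P₀ = 0.159118
Lq = P₀·a^c·ρ/(c!(1−ρ)²) = 1.61187
Wq = Lq/λ = 1.61187/17.73 = 0.09091 hr
W = Wq + 1/μ = 0.09091 + 0.08183 = 0.17274 hr

Final: 0.17274 hr


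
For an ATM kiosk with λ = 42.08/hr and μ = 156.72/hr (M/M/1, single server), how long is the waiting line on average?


ρ = 42.08/156.72 = 0.2685
Lq = ρ²/(1−ρ) = 0.07209/0.7315 = 0.09856

Final: 0.09856


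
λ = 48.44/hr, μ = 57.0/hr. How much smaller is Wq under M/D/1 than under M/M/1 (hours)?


ρ = 48.44/57.0 = 0.8498
Wq(M/M/1) = ρ/(μ−λ) = 0.8498/8.56 = 0.09928 hr
Wq(M/D/1) = ρ/(2(μ−λ)) = 0.04964 hr
Savings = 0.09928 − 0.04964 = 0.04964 hr

Final: 0.04964 hr


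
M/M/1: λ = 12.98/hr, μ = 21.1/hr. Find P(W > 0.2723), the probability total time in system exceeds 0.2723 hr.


W ~ Exponential(μ−λ) for M/M/1.
μ − λ = 21.1 − 12.98 = 8.1200
P(W > t) = e^{−(μ−λ)t} = e^{−2.2111} = 0.109583

Final: 0.109583


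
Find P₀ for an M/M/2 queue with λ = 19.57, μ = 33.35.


a = λ/μ = 19.57/33.35 = 0.5868; ρ = a/c = 0.2934
Σ_{k=0}^{1} a^k/k! (terms k=0..1) = 1.00000 + 0.58681 = 1.58681
Tail: a^2/(2!(1−ρ)) = 0.34434/(2·0.7066) = 0.24366
P₀ = 1/(1.58681 + 0.24366) = 1/1.83047 = 0.546308

Final: 0.546308


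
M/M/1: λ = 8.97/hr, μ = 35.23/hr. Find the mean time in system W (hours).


W = 1/(μ−λ) = 1/(35.23 − 8.97) = 1/26.26 = 0.03808 hr

Final: 0.03808 hr


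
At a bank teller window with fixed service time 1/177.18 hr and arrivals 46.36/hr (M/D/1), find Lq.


ρ = 46.36/177.18 = 0.2617
M/D/1: Lq = ρ²/(2(1−ρ)) = 0.06846/(2·0.7383) = 0.04636

Final: 0.04636


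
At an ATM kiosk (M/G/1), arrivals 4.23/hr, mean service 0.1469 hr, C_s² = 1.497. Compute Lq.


ρ = λ·E[S] = 4.23·0.1469 = 0.6214
Lq = ρ²(1+C_s²)/(2(1−ρ)) = 0.3861·(1+1.497)/(2·0.3786)
= 0.3861·2.4970/0.7572 = 1.27326

Final: 1.27326


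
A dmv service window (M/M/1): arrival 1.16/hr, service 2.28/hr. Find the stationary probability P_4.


ρ = 1.16/2.28 = 0.5088
P_n = (1−ρ)·ρ^n = (1 − 0.5088)·0.5088^4 = 0.4912·0.067003 = 0.032914

Final: 0.032914


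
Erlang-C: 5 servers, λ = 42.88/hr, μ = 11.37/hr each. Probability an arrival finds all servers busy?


a = λ/μ = 3.7713; ρ = a/5 = 0.7543
P₀ = 0.018141 (from M/M/c formula)
C(c,a) = [a^c/(c!(1−ρ))]·P₀ = [762.90693/(120·0.2457)]·0.018141
= 25.87166·0.018141 = 0.469343

Final: 0.469343


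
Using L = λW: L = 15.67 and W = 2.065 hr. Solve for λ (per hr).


λ = L/W = 15.67/2.065 = 7.5884 /hr

Final: 7.5884 /hr


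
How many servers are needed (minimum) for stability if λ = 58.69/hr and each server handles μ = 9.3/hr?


Stability requires cμ > λ ⇔ c > λ/μ.
λ/μ = 58.69/9.3 = 6.3108
Minimum integer c = ⌊6.3108⌋ + 1 = 7
Check: 7·9.3 = 65.10 > 58.69, while 6·9.3 = 55.80 ≤ 58.69

Final: 7 servers


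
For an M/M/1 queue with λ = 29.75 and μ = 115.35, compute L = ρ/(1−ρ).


ρ = λ/μ = 29.75/115.35 = 0.2579
L = ρ/(1−ρ) = 0.2579/(1 − 0.2579) = 0.2579/0.7421 = 0.3475

Final: 0.3475


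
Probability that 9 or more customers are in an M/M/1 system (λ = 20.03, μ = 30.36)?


ρ = 20.03/30.36 = 0.6597
P(N ≥ n) = ρ^n = 0.6597^9 = 0.023682

Final: 0.023682


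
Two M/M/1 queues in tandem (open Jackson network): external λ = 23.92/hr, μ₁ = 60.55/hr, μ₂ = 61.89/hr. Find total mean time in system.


Each node sees arrival rate λ = 23.92/hr (tandem ⇒ throughput preserved).
W₁ = 1/(μ₁−λ) = 1/(60.55−23.92) = 0.02730 hr
W₂ = 1/(μ₂−λ) = 1/(61.89−23.92) = 0.02634 hr
W_total = W₁ + W₂ = 0.02730 + 0.02634 = 0.05364 hr

Final: 0.05364 hr


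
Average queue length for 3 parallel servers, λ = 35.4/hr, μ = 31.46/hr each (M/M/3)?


a = λ/μ = 1.1252; ρ = a/3 = 0.3751
P₀ = 0.318644
Lq = P₀·a^c·ρ / (c!·(1−ρ)²) = 0.318644·1.42473·0.3751/(6·0.39053)
= 0.07267

Final: 0.07267


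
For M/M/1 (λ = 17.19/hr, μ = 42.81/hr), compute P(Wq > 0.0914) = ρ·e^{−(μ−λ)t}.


ρ = 17.19/42.81 = 0.4015
P(Wq > t) = ρ·e^{−(μ−λ)t} = 0.4015·e^{−2.3417}
= 0.4015·0.096167 = 0.038615

Final: 0.038615


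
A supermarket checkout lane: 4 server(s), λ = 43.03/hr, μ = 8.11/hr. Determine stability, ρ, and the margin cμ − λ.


Total capacity cμ = 4·8.11 = 32.44/hr
ρ = λ/(cμ) = 43.03/32.44 = 1.3264
Stable ⇔ ρ < 1: NO
Spare capacity = cμ − λ = 32.44 − 43.03 = -10.59/hr

Final: ρ = 1.3264; unstable; margin = -10.59/hr


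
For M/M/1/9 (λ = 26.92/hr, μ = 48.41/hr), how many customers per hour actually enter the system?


ρ = 0.5561; P_K = (1−ρ)ρ^9/(1−ρ^10) = 0.002264
λ_eff = λ(1 − P_K) = 26.92·(1 − 0.002264) = 26.92·0.997736 = 26.8591 /hr

Final: 26.8591 /hr


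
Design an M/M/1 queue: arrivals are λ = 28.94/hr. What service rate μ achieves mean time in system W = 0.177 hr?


W = 1/(μ−λ) ⇒ μ − λ = 1/W = 1/0.177 = 5.6497
μ = λ + 1/W = 28.94 + 5.6497 = 34.5897 per hr

Final: 34.5897 /hr


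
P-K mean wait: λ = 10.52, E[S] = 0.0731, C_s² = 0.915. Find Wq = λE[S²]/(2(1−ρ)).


ρ = λ·E[S] = 10.52·0.0731 = 0.7690
E[S²] = E[S]²(1+C_s²) = 0.0731²·(1+0.915) = 0.010233
Wq = λ·E[S²]/(2(1−ρ)) = 10.52·0.010233/(2·0.2310) = 0.23302 hr

Final: 0.23302 hr


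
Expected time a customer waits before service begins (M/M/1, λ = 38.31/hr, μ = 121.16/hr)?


ρ = 38.31/121.16 = 0.3162
Wq = ρ/(μ−λ) = 0.3162/(121.16 − 38.31) = 0.3162/82.85 = 0.003816 hr

Final: 0.003816 hr


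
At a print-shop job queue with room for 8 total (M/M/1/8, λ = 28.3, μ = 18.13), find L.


ρ = 28.3/18.13 = 1.5609
L = ρ[1 − (K+1)ρ^K + Kρ^(K+1)] / [(1−ρ)(1−ρ^(K+1))]
Numerator: 1.5609·(1 − 9·35.245936 + 8·55.017099) = 193.438011
Denominator: (-0.5609)·(-54.017099) = 30.300821
L = 193.438011/30.300821 = 6.3839

Final: 6.3839


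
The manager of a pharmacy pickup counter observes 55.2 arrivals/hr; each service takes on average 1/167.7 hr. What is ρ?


ρ = λ/μ = 55.2/167.7 = 0.3292

Final: 0.3292


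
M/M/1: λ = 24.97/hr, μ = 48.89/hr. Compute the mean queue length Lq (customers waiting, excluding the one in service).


ρ = 24.97/48.89 = 0.5107
Lq = ρ²/(1−ρ) = 0.2609/0.4893 = 0.5332

Final: 0.5332


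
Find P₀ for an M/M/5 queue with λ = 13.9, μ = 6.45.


a = λ/μ = 13.9/6.45 = 2.1550; ρ = a/c = 0.4310
Σ_{k=0}^{4} a^k/k! (terms k=0..4) = 1.00000 + 2.15504 + 2.32210 + 1.66807 + 0.89869 = 8.04389
Tail: a^5/(5!(1−ρ)) = 46.48100/(120·0.5690) = 0.68075
P₀ = 1/(8.04389 + 0.68075) = 1/8.72464 = 0.114618

Final: 0.114618


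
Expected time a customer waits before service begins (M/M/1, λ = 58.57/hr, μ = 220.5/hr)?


ρ = 58.57/220.5 = 0.2656
Wq = ρ/(μ−λ) = 0.2656/(220.5 − 58.57) = 0.2656/161.93 = 0.001640 hr

Final: 0.001640 hr


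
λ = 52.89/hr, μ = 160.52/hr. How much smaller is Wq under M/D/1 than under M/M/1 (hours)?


ρ = 52.89/160.52 = 0.3295
Wq(M/M/1) = ρ/(μ−λ) = 0.3295/107.63 = 0.003061 hr
Wq(M/D/1) = ρ/(2(μ−λ)) = 0.001531 hr
Savings = 0.003061 − 0.001531 = 0.001531 hr

Final: 0.001531 hr


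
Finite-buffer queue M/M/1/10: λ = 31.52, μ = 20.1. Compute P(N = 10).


ρ = λ/μ = 31.52/20.1 = 1.5682
P_K = (1−ρ)ρ^K/(1−ρ^(K+1)) = (-0.5682·89.929362)/(1 − 141.023557)
= -51.094195/-140.023557 = 0.364897

Final: 0.364897


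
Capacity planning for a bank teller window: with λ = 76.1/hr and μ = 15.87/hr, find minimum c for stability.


Stability requires cμ > λ ⇔ c > λ/μ.
λ/μ = 76.1/15.87 = 4.7952
Minimum integer c = ⌊4.7952⌋ + 1 = 5
Check: 5·15.87 = 79.35 > 76.1, while 4·15.87 = 63.48 ≤ 76.1

Final: 5 servers
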